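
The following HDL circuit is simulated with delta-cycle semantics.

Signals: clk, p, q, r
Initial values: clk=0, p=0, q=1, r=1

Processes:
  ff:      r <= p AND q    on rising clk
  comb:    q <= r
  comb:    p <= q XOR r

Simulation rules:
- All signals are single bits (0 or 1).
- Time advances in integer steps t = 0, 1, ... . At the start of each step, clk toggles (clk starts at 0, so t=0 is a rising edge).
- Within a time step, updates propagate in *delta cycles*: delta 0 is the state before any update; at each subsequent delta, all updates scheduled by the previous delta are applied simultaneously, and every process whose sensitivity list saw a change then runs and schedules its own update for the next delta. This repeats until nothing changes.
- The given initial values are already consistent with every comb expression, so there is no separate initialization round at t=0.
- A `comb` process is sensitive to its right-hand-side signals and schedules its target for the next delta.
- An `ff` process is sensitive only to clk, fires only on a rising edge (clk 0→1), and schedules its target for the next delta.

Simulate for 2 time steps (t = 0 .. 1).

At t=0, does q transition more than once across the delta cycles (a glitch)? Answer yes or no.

no

[bits: r,clk,p,q]
t=0: Δ0=1001 Δ1=1101 Δ2=0101 Δ3=0110 Δ4=0100 | 4Δ
t=1: Δ0=0100 Δ1=0000 | 1Δ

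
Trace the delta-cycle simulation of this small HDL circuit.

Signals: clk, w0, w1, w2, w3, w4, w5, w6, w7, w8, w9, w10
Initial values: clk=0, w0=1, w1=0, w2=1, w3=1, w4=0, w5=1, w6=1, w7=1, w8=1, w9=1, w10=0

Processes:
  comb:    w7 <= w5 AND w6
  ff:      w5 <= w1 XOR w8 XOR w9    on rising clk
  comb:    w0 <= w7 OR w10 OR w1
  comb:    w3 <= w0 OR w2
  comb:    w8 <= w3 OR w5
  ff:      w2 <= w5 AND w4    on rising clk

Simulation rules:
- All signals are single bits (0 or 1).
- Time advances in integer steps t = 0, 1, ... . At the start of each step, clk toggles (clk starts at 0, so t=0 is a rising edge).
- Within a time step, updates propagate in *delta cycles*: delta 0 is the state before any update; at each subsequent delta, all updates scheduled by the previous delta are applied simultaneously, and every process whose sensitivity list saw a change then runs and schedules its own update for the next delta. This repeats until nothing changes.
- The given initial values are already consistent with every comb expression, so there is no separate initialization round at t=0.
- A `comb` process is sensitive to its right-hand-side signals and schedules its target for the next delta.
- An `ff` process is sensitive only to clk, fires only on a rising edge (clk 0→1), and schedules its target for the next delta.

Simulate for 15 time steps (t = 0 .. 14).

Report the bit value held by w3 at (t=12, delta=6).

0

t0.Δ0 w8=1 w10=0 w6=1 w1=0 w0=1 w4=0 w7=1 w5=1 clk=0 w3=1 w9=1 w2=1
t0.Δ1 w8=1 w10=0 w6=1 w1=0 w0=1 w4=0 w7=1 w5=1 clk=1 w3=1 w9=1 w2=1
t0.Δ2 w8=1 w10=0 w6=1 w1=0 w0=1 w4=0 w7=1 w5=0 clk=1 w3=1 w9=1 w2=0
t0.Δ3 w8=1 w10=0 w6=1 w1=0 w0=1 w4=0 w7=0 w5=0 clk=1 w3=1 w9=1 w2=0
t0.Δ4 w8=1 w10=0 w6=1 w1=0 w0=0 w4=0 w7=0 w5=0 clk=1 w3=1 w9=1 w2=0
t0.Δ5 w8=1 w10=0 w6=1 w1=0 w0=0 w4=0 w7=0 w5=0 clk=1 w3=0 w9=1 w2=0
t0.Δ6 w8=0 w10=0 w6=1 w1=0 w0=0 w4=0 w7=0 w5=0 clk=1 w3=0 w9=1 w2=0
t1.Δ0 w8=0 w10=0 w6=1 w1=0 w0=0 w4=0 w7=0 w5=0 clk=1 w3=0 w9=1 w2=0
t1.Δ1 w8=0 w10=0 w6=1 w1=0 w0=0 w4=0 w7=0 w5=0 clk=0 w3=0 w9=1 w2=0
t2.Δ0 w8=0 w10=0 w6=1 w1=0 w0=0 w4=0 w7=0 w5=0 clk=0 w3=0 w9=1 w2=0
t2.Δ1 w8=0 w10=0 w6=1 w1=0 w0=0 w4=0 w7=0 w5=0 clk=1 w3=0 w9=1 w2=0
t2.Δ2 w8=0 w10=0 w6=1 w1=0 w0=0 w4=0 w7=0 w5=1 clk=1 w3=0 w9=1 w2=0
t2.Δ3 w8=1 w10=0 w6=1 w1=0 w0=0 w4=0 w7=1 w5=1 clk=1 w3=0 w9=1 w2=0
t2.Δ4 w8=1 w10=0 w6=1 w1=0 w0=1 w4=0 w7=1 w5=1 clk=1 w3=0 w9=1 w2=0
t2.Δ5 w8=1 w10=0 w6=1 w1=0 w0=1 w4=0 w7=1 w5=1 clk=1 w3=1 w9=1 w2=0
t3.Δ0 w8=1 w10=0 w6=1 w1=0 w0=1 w4=0 w7=1 w5=1 clk=1 w3=1 w9=1 w2=0
t3.Δ1 w8=1 w10=0 w6=1 w1=0 w0=1 w4=0 w7=1 w5=1 clk=0 w3=1 w9=1 w2=0
t4.Δ0 w8=1 w10=0 w6=1 w1=0 w0=1 w4=0 w7=1 w5=1 clk=0 w3=1 w9=1 w2=0
t4.Δ1 w8=1 w10=0 w6=1 w1=0 w0=1 w4=0 w7=1 w5=1 clk=1 w3=1 w9=1 w2=0
t4.Δ2 w8=1 w10=0 w6=1 w1=0 w0=1 w4=0 w7=1 w5=0 clk=1 w3=1 w9=1 w2=0
t4.Δ3 w8=1 w10=0 w6=1 w1=0 w0=1 w4=0 w7=0 w5=0 clk=1 w3=1 w9=1 w2=0
t4.Δ4 w8=1 w10=0 w6=1 w1=0 w0=0 w4=0 w7=0 w5=0 clk=1 w3=1 w9=1 w2=0
t4.Δ5 w8=1 w10=0 w6=1 w1=0 w0=0 w4=0 w7=0 w5=0 clk=1 w3=0 w9=1 w2=0
t4.Δ6 w8=0 w10=0 w6=1 w1=0 w0=0 w4=0 w7=0 w5=0 clk=1 w3=0 w9=1 w2=0
t5.Δ0 w8=0 w10=0 w6=1 w1=0 w0=0 w4=0 w7=0 w5=0 clk=1 w3=0 w9=1 w2=0
t5.Δ1 w8=0 w10=0 w6=1 w1=0 w0=0 w4=0 w7=0 w5=0 clk=0 w3=0 w9=1 w2=0
t6.Δ0 w8=0 w10=0 w6=1 w1=0 w0=0 w4=0 w7=0 w5=0 clk=0 w3=0 w9=1 w2=0
t6.Δ1 w8=0 w10=0 w6=1 w1=0 w0=0 w4=0 w7=0 w5=0 clk=1 w3=0 w9=1 w2=0
t6.Δ2 w8=0 w10=0 w6=1 w1=0 w0=0 w4=0 w7=0 w5=1 clk=1 w3=0 w9=1 w2=0
t6.Δ3 w8=1 w10=0 w6=1 w1=0 w0=0 w4=0 w7=1 w5=1 clk=1 w3=0 w9=1 w2=0
t6.Δ4 w8=1 w10=0 w6=1 w1=0 w0=1 w4=0 w7=1 w5=1 clk=1 w3=0 w9=1 w2=0
t6.Δ5 w8=1 w10=0 w6=1 w1=0 w0=1 w4=0 w7=1 w5=1 clk=1 w3=1 w9=1 w2=0
t7.Δ0 w8=1 w10=0 w6=1 w1=0 w0=1 w4=0 w7=1 w5=1 clk=1 w3=1 w9=1 w2=0
t7.Δ1 w8=1 w10=0 w6=1 w1=0 w0=1 w4=0 w7=1 w5=1 clk=0 w3=1 w9=1 w2=0
t8.Δ0 w8=1 w10=0 w6=1 w1=0 w0=1 w4=0 w7=1 w5=1 clk=0 w3=1 w9=1 w2=0
t8.Δ1 w8=1 w10=0 w6=1 w1=0 w0=1 w4=0 w7=1 w5=1 clk=1 w3=1 w9=1 w2=0
t8.Δ2 w8=1 w10=0 w6=1 w1=0 w0=1 w4=0 w7=1 w5=0 clk=1 w3=1 w9=1 w2=0
t8.Δ3 w8=1 w10=0 w6=1 w1=0 w0=1 w4=0 w7=0 w5=0 clk=1 w3=1 w9=1 w2=0
t8.Δ4 w8=1 w10=0 w6=1 w1=0 w0=0 w4=0 w7=0 w5=0 clk=1 w3=1 w9=1 w2=0
t8.Δ5 w8=1 w10=0 w6=1 w1=0 w0=0 w4=0 w7=0 w5=0 clk=1 w3=0 w9=1 w2=0
t8.Δ6 w8=0 w10=0 w6=1 w1=0 w0=0 w4=0 w7=0 w5=0 clk=1 w3=0 w9=1 w2=0
t9.Δ0 w8=0 w10=0 w6=1 w1=0 w0=0 w4=0 w7=0 w5=0 clk=1 w3=0 w9=1 w2=0
t9.Δ1 w8=0 w10=0 w6=1 w1=0 w0=0 w4=0 w7=0 w5=0 clk=0 w3=0 w9=1 w2=0
t10.Δ0 w8=0 w10=0 w6=1 w1=0 w0=0 w4=0 w7=0 w5=0 clk=0 w3=0 w9=1 w2=0
t10.Δ1 w8=0 w10=0 w6=1 w1=0 w0=0 w4=0 w7=0 w5=0 clk=1 w3=0 w9=1 w2=0
t10.Δ2 w8=0 w10=0 w6=1 w1=0 w0=0 w4=0 w7=0 w5=1 clk=1 w3=0 w9=1 w2=0
t10.Δ3 w8=1 w10=0 w6=1 w1=0 w0=0 w4=0 w7=1 w5=1 clk=1 w3=0 w9=1 w2=0
t10.Δ4 w8=1 w10=0 w6=1 w1=0 w0=1 w4=0 w7=1 w5=1 clk=1 w3=0 w9=1 w2=0
t10.Δ5 w8=1 w10=0 w6=1 w1=0 w0=1 w4=0 w7=1 w5=1 clk=1 w3=1 w9=1 w2=0
t11.Δ0 w8=1 w10=0 w6=1 w1=0 w0=1 w4=0 w7=1 w5=1 clk=1 w3=1 w9=1 w2=0
t11.Δ1 w8=1 w10=0 w6=1 w1=0 w0=1 w4=0 w7=1 w5=1 clk=0 w3=1 w9=1 w2=0
t12.Δ0 w8=1 w10=0 w6=1 w1=0 w0=1 w4=0 w7=1 w5=1 clk=0 w3=1 w9=1 w2=0
t12.Δ1 w8=1 w10=0 w6=1 w1=0 w0=1 w4=0 w7=1 w5=1 clk=1 w3=1 w9=1 w2=0
t12.Δ2 w8=1 w10=0 w6=1 w1=0 w0=1 w4=0 w7=1 w5=0 clk=1 w3=1 w9=1 w2=0
t12.Δ3 w8=1 w10=0 w6=1 w1=0 w0=1 w4=0 w7=0 w5=0 clk=1 w3=1 w9=1 w2=0
t12.Δ4 w8=1 w10=0 w6=1 w1=0 w0=0 w4=0 w7=0 w5=0 clk=1 w3=1 w9=1 w2=0
t12.Δ5 w8=1 w10=0 w6=1 w1=0 w0=0 w4=0 w7=0 w5=0 clk=1 w3=0 w9=1 w2=0
t12.Δ6 w8=0 w10=0 w6=1 w1=0 w0=0 w4=0 w7=0 w5=0 clk=1 w3=0 w9=1 w2=0
t13.Δ0 w8=0 w10=0 w6=1 w1=0 w0=0 w4=0 w7=0 w5=0 clk=1 w3=0 w9=1 w2=0
t13.Δ1 w8=0 w10=0 w6=1 w1=0 w0=0 w4=0 w7=0 w5=0 clk=0 w3=0 w9=1 w2=0
t14.Δ0 w8=0 w10=0 w6=1 w1=0 w0=0 w4=0 w7=0 w5=0 clk=0 w3=0 w9=1 w2=0
t14.Δ1 w8=0 w10=0 w6=1 w1=0 w0=0 w4=0 w7=0 w5=0 clk=1 w3=0 w9=1 w2=0
t14.Δ2 w8=0 w10=0 w6=1 w1=0 w0=0 w4=0 w7=0 w5=1 clk=1 w3=0 w9=1 w2=0
t14.Δ3 w8=1 w10=0 w6=1 w1=0 w0=0 w4=0 w7=1 w5=1 clk=1 w3=0 w9=1 w2=0
t14.Δ4 w8=1 w10=0 w6=1 w1=0 w0=1 w4=0 w7=1 w5=1 clk=1 w3=0 w9=1 w2=0
t14.Δ5 w8=1 w10=0 w6=1 w1=0 w0=1 w4=0 w7=1 w5=1 clk=1 w3=1 w9=1 w2=0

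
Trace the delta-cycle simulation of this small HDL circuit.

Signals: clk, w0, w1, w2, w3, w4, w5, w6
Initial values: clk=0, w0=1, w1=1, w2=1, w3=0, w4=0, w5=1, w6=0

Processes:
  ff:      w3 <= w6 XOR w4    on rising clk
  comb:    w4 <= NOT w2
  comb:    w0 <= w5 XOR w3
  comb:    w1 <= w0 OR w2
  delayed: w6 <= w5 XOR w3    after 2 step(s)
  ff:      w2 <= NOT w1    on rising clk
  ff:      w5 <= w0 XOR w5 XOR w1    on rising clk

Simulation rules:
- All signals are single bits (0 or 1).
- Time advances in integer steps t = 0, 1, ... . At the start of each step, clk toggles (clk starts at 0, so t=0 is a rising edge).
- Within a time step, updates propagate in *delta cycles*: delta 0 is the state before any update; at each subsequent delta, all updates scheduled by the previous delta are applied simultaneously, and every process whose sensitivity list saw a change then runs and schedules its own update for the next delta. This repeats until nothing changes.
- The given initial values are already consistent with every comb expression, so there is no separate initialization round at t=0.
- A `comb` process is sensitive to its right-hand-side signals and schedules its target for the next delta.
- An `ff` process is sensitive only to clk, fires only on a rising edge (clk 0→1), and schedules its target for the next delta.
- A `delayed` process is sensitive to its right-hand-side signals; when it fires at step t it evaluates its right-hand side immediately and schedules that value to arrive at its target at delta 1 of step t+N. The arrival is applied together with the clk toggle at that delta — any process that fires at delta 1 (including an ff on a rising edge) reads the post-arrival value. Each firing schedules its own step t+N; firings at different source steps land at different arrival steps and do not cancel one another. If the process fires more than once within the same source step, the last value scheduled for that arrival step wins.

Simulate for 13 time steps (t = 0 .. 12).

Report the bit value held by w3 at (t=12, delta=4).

0

t=0 Δ0: w4=0 w0=1 clk=0 w1=1 w6=0 w5=1 w3=0 w2=1
  Δ1: clk:0→1
  Δ2: w2:1→0
  Δ3: w4:0→1
  (3Δ to stable)
t=1 Δ0: w4=1 w0=1 clk=1 w1=1 w6=0 w5=1 w3=0 w2=0
  Δ1: clk:1→0
  (1Δ to stable)
t=2 Δ0: w4=1 w0=1 clk=0 w1=1 w6=0 w5=1 w3=0 w2=0
  Δ1: clk:0→1
  Δ2: w3:0→1
  Δ3: w0:1→0
  Δ4: w1:1→0
  (4Δ to stable)
t=3 Δ0: w4=1 w0=0 clk=1 w1=0 w6=0 w5=1 w3=1 w2=0
  Δ1: clk:1→0
  (1Δ to stable)
t=4 Δ0: w4=1 w0=0 clk=0 w1=0 w6=0 w5=1 w3=1 w2=0
  Δ1: clk:0→1
  Δ2: w2:0→1
  Δ3: w4:1→0, w1:0→1
  (3Δ to stable)
t=5 Δ0: w4=0 w0=0 clk=1 w1=1 w6=0 w5=1 w3=1 w2=1
  Δ1: clk:1→0
  (1Δ to stable)
t=6 Δ0: w4=0 w0=0 clk=0 w1=1 w6=0 w5=1 w3=1 w2=1
  Δ1: clk:0→1
  Δ2: w5:1→0, w3:1→0, w2:1→0
  Δ3: w4:0→1, w1:1→0
  (3Δ to stable)
t=7 Δ0: w4=1 w0=0 clk=1 w1=0 w6=0 w5=0 w3=0 w2=0
  Δ1: clk:1→0
  (1Δ to stable)
t=8 Δ0: w4=1 w0=0 clk=0 w1=0 w6=0 w5=0 w3=0 w2=0
  Δ1: clk:0→1
  Δ2: w3:0→1, w2:0→1
  Δ3: w4:1→0, w0:0→1, w1:0→1
  (3Δ to stable)
t=9 Δ0: w4=0 w0=1 clk=1 w1=1 w6=0 w5=0 w3=1 w2=1
  Δ1: clk:1→0
  (1Δ to stable)
t=10 Δ0: w4=0 w0=1 clk=0 w1=1 w6=0 w5=0 w3=1 w2=1
  Δ1: clk:0→1, w6:0→1
  Δ2: w2:1→0
  Δ3: w4:0→1
  (3Δ to stable)
t=11 Δ0: w4=1 w0=1 clk=1 w1=1 w6=1 w5=0 w3=1 w2=0
  Δ1: clk:1→0
  (1Δ to stable)
t=12 Δ0: w4=1 w0=1 clk=0 w1=1 w6=1 w5=0 w3=1 w2=0
  Δ1: clk:0→1
  Δ2: w3:1→0
  Δ3: w0:1→0
  Δ4: w1:1→0
  (4Δ to stable)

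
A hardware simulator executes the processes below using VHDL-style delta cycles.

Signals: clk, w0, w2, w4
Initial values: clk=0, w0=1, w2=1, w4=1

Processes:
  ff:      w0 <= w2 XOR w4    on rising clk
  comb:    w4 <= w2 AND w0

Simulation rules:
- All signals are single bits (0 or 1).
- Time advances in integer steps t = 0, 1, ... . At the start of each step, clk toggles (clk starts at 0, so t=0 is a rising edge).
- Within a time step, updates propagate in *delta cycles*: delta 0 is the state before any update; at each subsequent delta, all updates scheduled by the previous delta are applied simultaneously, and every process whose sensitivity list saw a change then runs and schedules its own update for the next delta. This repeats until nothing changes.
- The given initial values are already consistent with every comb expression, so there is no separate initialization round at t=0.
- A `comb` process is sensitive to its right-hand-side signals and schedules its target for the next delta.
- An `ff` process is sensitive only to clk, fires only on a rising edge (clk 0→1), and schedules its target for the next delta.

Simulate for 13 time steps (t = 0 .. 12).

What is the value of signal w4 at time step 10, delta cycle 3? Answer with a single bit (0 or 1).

1

[bits: w4,w2,clk,w0]
t=0: Δ0=1101 Δ1=1111 Δ2=1110 Δ3=0110 | 3Δ
t=1: Δ0=0110 Δ1=0100 | 1Δ
t=2: Δ0=0100 Δ1=0110 Δ2=0111 Δ3=1111 | 3Δ
t=3: Δ0=1111 Δ1=1101 | 1Δ
t=4: Δ0=1101 Δ1=1111 Δ2=1110 Δ3=0110 | 3Δ
t=5: Δ0=0110 Δ1=0100 | 1Δ
t=6: Δ0=0100 Δ1=0110 Δ2=0111 Δ3=1111 | 3Δ
t=7: Δ0=1111 Δ1=1101 | 1Δ
t=8: Δ0=1101 Δ1=1111 Δ2=1110 Δ3=0110 | 3Δ
t=9: Δ0=0110 Δ1=0100 | 1Δ
t=10: Δ0=0100 Δ1=0110 Δ2=0111 Δ3=1111 | 3Δ
t=11: Δ0=1111 Δ1=1101 | 1Δ
t=12: Δ0=1101 Δ1=1111 Δ2=1110 Δ3=0110 | 3Δ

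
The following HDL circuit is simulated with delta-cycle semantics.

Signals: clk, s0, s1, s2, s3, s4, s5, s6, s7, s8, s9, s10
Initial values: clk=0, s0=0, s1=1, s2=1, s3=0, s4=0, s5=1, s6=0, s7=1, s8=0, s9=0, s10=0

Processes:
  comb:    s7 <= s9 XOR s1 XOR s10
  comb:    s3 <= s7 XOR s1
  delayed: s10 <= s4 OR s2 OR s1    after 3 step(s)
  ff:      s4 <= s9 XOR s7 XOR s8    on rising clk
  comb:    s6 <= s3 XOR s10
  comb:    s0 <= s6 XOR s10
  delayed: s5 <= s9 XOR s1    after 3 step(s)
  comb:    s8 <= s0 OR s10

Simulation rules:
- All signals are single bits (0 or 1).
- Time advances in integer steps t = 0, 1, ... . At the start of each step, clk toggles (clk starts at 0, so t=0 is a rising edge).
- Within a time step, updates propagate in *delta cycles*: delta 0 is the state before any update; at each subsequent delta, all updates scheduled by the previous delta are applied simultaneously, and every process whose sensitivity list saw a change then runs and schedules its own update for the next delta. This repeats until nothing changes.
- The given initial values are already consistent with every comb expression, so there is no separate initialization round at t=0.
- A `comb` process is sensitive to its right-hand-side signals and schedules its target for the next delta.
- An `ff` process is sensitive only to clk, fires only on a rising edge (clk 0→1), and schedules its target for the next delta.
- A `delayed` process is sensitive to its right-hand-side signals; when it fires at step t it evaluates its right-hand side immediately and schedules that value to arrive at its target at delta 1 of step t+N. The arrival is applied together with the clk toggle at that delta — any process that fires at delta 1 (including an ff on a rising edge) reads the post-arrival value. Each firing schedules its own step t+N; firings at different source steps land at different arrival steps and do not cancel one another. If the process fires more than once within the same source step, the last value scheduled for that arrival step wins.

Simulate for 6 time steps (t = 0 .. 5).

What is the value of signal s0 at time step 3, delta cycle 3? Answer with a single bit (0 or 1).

t=0 Δ0: s8=0 s7=1 s3=0 s1=1 s5=1 s0=0 clk=0 s9=0 s6=0 s2=1 s10=0 s4=0
  Δ1: clk:0→1
  Δ2: s4:0→1
  (2Δ to stable)
t=1 Δ0: s8=0 s7=1 s3=0 s1=1 s5=1 s0=0 clk=1 s9=0 s6=0 s2=1 s10=0 s4=1
  Δ1: clk:1→0
  (1Δ to stable)
t=2 Δ0: s8=0 s7=1 s3=0 s1=1 s5=1 s0=0 clk=0 s9=0 s6=0 s2=1 s10=0 s4=1
  Δ1: clk:0→1
  (1Δ to stable)
t=3 Δ0: s8=0 s7=1 s3=0 s1=1 s5=1 s0=0 clk=1 s9=0 s6=0 s2=1 s10=0 s4=1
  Δ1: clk:1→0, s10:0→1
  Δ2: s8:0→1, s7:1→0, s0:0→1, s6:0→1
  Δ3: s3:0→1, s0:1→0
  Δ4: s6:1→0
  Δ5: s0:0→1
  (5Δ to stable)
t=4 Δ0: s8=1 s7=0 s3=1 s1=1 s5=1 s0=1 clk=0 s9=0 s6=0 s2=1 s10=1 s4=1
  Δ1: clk:0→1
  (1Δ to stable)
t=5 Δ0: s8=1 s7=0 s3=1 s1=1 s5=1 s0=1 clk=1 s9=0 s6=0 s2=1 s10=1 s4=1
  Δ1: clk:1→0
  (1Δ to stable)

0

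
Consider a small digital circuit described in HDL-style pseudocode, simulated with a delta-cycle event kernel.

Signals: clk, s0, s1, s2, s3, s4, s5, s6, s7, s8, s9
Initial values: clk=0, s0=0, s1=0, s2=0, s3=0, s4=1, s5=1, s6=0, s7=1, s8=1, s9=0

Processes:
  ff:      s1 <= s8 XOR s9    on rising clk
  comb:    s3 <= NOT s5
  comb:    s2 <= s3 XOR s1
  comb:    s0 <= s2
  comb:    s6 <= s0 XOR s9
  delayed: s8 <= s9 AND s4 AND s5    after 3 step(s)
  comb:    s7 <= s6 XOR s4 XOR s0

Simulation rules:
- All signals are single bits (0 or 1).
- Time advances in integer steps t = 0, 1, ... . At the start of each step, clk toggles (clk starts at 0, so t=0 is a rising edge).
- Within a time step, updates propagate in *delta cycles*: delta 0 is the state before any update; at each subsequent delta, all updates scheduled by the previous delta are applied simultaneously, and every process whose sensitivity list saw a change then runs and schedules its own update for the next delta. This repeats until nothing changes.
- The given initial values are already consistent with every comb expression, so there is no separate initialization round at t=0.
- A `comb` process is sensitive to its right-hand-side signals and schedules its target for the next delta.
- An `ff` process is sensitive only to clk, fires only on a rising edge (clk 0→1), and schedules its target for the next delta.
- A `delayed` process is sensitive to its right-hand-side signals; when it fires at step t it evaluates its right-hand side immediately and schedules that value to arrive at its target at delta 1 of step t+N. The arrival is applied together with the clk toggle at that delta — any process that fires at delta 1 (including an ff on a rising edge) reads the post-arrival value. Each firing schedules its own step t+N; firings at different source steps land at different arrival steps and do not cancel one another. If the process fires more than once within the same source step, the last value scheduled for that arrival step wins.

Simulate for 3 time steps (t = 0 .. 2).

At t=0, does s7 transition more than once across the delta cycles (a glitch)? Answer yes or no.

t0.Δ0 s7=1 s8=1 s4=1 s1=0 s6=0 s9=0 clk=0 s0=0 s3=0 s2=0 s5=1
t0.Δ1 s7=1 s8=1 s4=1 s1=0 s6=0 s9=0 clk=1 s0=0 s3=0 s2=0 s5=1
t0.Δ2 s7=1 s8=1 s4=1 s1=1 s6=0 s9=0 clk=1 s0=0 s3=0 s2=0 s5=1
t0.Δ3 s7=1 s8=1 s4=1 s1=1 s6=0 s9=0 clk=1 s0=0 s3=0 s2=1 s5=1
t0.Δ4 s7=1 s8=1 s4=1 s1=1 s6=0 s9=0 clk=1 s0=1 s3=0 s2=1 s5=1
t0.Δ5 s7=0 s8=1 s4=1 s1=1 s6=1 s9=0 clk=1 s0=1 s3=0 s2=1 s5=1
t0.Δ6 s7=1 s8=1 s4=1 s1=1 s6=1 s9=0 clk=1 s0=1 s3=0 s2=1 s5=1
t1.Δ0 s7=1 s8=1 s4=1 s1=1 s6=1 s9=0 clk=1 s0=1 s3=0 s2=1 s5=1
t1.Δ1 s7=1 s8=1 s4=1 s1=1 s6=1 s9=0 clk=0 s0=1 s3=0 s2=1 s5=1
t2.Δ0 s7=1 s8=1 s4=1 s1=1 s6=1 s9=0 clk=0 s0=1 s3=0 s2=1 s5=1
t2.Δ1 s7=1 s8=1 s4=1 s1=1 s6=1 s9=0 clk=1 s0=1 s3=0 s2=1 s5=1

yes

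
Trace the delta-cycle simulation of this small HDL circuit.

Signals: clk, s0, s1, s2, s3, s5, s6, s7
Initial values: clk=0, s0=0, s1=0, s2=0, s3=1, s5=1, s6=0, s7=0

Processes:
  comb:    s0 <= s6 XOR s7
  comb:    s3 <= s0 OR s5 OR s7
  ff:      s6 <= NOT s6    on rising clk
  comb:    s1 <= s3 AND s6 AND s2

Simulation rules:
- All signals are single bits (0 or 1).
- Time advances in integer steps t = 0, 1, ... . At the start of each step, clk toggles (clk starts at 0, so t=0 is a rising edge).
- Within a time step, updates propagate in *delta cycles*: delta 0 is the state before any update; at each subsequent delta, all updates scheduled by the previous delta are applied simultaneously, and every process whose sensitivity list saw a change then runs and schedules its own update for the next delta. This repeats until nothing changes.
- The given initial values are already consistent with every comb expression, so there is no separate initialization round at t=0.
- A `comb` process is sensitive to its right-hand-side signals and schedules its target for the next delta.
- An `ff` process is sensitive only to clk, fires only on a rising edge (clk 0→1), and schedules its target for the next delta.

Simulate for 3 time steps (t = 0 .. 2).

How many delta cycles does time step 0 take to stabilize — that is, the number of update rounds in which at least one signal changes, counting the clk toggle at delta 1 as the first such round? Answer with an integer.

3

[bits: s1,clk,s5,s7,s3,s6,s0,s2]
t=0: Δ0=00101000 Δ1=01101000 Δ2=01101100 Δ3=01101110 | 3Δ
t=1: Δ0=01101110 Δ1=00101110 | 1Δ
t=2: Δ0=00101110 Δ1=01101110 Δ2=01101010 Δ3=01101000 | 3Δ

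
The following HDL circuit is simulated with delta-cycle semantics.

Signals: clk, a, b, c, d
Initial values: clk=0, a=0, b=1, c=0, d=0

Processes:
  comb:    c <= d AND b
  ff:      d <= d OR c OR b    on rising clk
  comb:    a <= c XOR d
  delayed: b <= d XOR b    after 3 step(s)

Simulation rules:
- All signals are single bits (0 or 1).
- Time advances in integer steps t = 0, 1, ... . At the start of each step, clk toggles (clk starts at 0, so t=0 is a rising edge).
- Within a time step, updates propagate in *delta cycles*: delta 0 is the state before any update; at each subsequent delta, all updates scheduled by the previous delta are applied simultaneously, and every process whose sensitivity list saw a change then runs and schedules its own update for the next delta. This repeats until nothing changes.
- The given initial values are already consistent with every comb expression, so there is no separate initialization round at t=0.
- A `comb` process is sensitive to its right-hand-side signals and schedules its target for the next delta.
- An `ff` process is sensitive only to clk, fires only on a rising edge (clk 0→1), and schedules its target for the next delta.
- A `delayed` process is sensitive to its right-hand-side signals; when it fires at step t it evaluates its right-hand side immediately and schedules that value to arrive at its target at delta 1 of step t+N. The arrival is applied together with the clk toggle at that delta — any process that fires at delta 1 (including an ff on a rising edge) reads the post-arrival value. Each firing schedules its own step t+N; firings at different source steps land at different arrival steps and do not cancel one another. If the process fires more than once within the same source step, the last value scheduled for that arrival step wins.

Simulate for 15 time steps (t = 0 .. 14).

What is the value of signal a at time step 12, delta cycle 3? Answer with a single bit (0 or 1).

t=0 Δ0: a=0 clk=0 b=1 c=0 d=0
  Δ1: clk:0→1
  Δ2: d:0→1
  Δ3: a:0→1, c:0→1
  Δ4: a:1→0
  (4Δ to stable)
t=1 Δ0: a=0 clk=1 b=1 c=1 d=1
  Δ1: clk:1→0
  (1Δ to stable)
t=2 Δ0: a=0 clk=0 b=1 c=1 d=1
  Δ1: clk:0→1
  (1Δ to stable)
t=3 Δ0: a=0 clk=1 b=1 c=1 d=1
  Δ1: clk:1→0, b:1→0
  Δ2: c:1→0
  Δ3: a:0→1
  (3Δ to stable)
t=4 Δ0: a=1 clk=0 b=0 c=0 d=1
  Δ1: clk:0→1
  (1Δ to stable)
t=5 Δ0: a=1 clk=1 b=0 c=0 d=1
  Δ1: clk:1→0
  (1Δ to stable)
t=6 Δ0: a=1 clk=0 b=0 c=0 d=1
  Δ1: clk:0→1, b:0→1
  Δ2: c:0→1
  Δ3: a:1→0
  (3Δ to stable)
t=7 Δ0: a=0 clk=1 b=1 c=1 d=1
  Δ1: clk:1→0
  (1Δ to stable)
t=8 Δ0: a=0 clk=0 b=1 c=1 d=1
  Δ1: clk:0→1
  (1Δ to stable)
t=9 Δ0: a=0 clk=1 b=1 c=1 d=1
  Δ1: clk:1→0, b:1→0
  Δ2: c:1→0
  Δ3: a:0→1
  (3Δ to stable)
t=10 Δ0: a=1 clk=0 b=0 c=0 d=1
  Δ1: clk:0→1
  (1Δ to stable)
t=11 Δ0: a=1 clk=1 b=0 c=0 d=1
  Δ1: clk:1→0
  (1Δ to stable)
t=12 Δ0: a=1 clk=0 b=0 c=0 d=1
  Δ1: clk:0→1, b:0→1
  Δ2: c:0→1
  Δ3: a:1→0
  (3Δ to stable)
t=13 Δ0: a=0 clk=1 b=1 c=1 d=1
  Δ1: clk:1→0
  (1Δ to stable)
t=14 Δ0: a=0 clk=0 b=1 c=1 d=1
  Δ1: clk:0→1
  (1Δ to stable)

0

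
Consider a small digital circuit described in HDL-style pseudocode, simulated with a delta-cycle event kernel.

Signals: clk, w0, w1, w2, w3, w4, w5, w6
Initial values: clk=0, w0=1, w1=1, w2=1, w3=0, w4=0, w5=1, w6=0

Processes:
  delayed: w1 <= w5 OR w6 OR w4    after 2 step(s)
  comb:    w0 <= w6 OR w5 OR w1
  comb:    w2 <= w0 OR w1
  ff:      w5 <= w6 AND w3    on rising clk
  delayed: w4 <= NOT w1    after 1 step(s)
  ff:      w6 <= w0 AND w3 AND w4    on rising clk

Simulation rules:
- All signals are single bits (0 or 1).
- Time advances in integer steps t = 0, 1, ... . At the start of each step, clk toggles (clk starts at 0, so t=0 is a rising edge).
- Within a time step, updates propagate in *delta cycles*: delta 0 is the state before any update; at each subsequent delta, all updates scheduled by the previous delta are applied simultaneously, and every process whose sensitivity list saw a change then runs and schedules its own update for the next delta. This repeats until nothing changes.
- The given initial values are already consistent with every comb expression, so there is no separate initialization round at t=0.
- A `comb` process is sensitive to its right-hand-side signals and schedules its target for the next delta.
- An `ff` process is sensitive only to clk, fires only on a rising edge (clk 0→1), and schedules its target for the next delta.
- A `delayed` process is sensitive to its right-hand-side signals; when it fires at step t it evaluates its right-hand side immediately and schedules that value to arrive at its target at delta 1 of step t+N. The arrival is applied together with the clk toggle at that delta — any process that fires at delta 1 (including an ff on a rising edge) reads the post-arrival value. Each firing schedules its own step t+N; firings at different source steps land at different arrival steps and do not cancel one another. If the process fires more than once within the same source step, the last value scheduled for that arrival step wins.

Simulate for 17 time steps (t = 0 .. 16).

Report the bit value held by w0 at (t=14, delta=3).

0

t=0 Δ0: w0=1 w2=1 w6=0 w5=1 clk=0 w4=0 w3=0 w1=1
  Δ1: clk:0→1
  Δ2: w5:1→0
  (2Δ to stable)
t=1 Δ0: w0=1 w2=1 w6=0 w5=0 clk=1 w4=0 w3=0 w1=1
  Δ1: clk:1→0
  (1Δ to stable)
t=2 Δ0: w0=1 w2=1 w6=0 w5=0 clk=0 w4=0 w3=0 w1=1
  Δ1: clk:0→1, w1:1→0
  Δ2: w0:1→0
  Δ3: w2:1→0
  (3Δ to stable)
t=3 Δ0: w0=0 w2=0 w6=0 w5=0 clk=1 w4=0 w3=0 w1=0
  Δ1: clk:1→0, w4:0→1
  (1Δ to stable)
t=4 Δ0: w0=0 w2=0 w6=0 w5=0 clk=0 w4=1 w3=0 w1=0
  Δ1: clk:0→1
  (1Δ to stable)
t=5 Δ0: w0=0 w2=0 w6=0 w5=0 clk=1 w4=1 w3=0 w1=0
  Δ1: clk:1→0, w1:0→1
  Δ2: w0:0→1, w2:0→1
  (2Δ to stable)
t=6 Δ0: w0=1 w2=1 w6=0 w5=0 clk=0 w4=1 w3=0 w1=1
  Δ1: clk:0→1, w4:1→0
  (1Δ to stable)
t=7 Δ0: w0=1 w2=1 w6=0 w5=0 clk=1 w4=0 w3=0 w1=1
  Δ1: clk:1→0
  (1Δ to stable)
t=8 Δ0: w0=1 w2=1 w6=0 w5=0 clk=0 w4=0 w3=0 w1=1
  Δ1: clk:0→1, w1:1→0
  Δ2: w0:1→0
  Δ3: w2:1→0
  (3Δ to stable)
t=9 Δ0: w0=0 w2=0 w6=0 w5=0 clk=1 w4=0 w3=0 w1=0
  Δ1: clk:1→0, w4:0→1
  (1Δ to stable)
t=10 Δ0: w0=0 w2=0 w6=0 w5=0 clk=0 w4=1 w3=0 w1=0
  Δ1: clk:0→1
  (1Δ to stable)
t=11 Δ0: w0=0 w2=0 w6=0 w5=0 clk=1 w4=1 w3=0 w1=0
  Δ1: clk:1→0, w1:0→1
  Δ2: w0:0→1, w2:0→1
  (2Δ to stable)
t=12 Δ0: w0=1 w2=1 w6=0 w5=0 clk=0 w4=1 w3=0 w1=1
  Δ1: clk:0→1, w4:1→0
  (1Δ to stable)
t=13 Δ0: w0=1 w2=1 w6=0 w5=0 clk=1 w4=0 w3=0 w1=1
  Δ1: clk:1→0
  (1Δ to stable)
t=14 Δ0: w0=1 w2=1 w6=0 w5=0 clk=0 w4=0 w3=0 w1=1
  Δ1: clk:0→1, w1:1→0
  Δ2: w0:1→0
  Δ3: w2:1→0
  (3Δ to stable)
t=15 Δ0: w0=0 w2=0 w6=0 w5=0 clk=1 w4=0 w3=0 w1=0
  Δ1: clk:1→0, w4:0→1
  (1Δ to stable)
t=16 Δ0: w0=0 w2=0 w6=0 w5=0 clk=0 w4=1 w3=0 w1=0
  Δ1: clk:0→1
  (1Δ to stable)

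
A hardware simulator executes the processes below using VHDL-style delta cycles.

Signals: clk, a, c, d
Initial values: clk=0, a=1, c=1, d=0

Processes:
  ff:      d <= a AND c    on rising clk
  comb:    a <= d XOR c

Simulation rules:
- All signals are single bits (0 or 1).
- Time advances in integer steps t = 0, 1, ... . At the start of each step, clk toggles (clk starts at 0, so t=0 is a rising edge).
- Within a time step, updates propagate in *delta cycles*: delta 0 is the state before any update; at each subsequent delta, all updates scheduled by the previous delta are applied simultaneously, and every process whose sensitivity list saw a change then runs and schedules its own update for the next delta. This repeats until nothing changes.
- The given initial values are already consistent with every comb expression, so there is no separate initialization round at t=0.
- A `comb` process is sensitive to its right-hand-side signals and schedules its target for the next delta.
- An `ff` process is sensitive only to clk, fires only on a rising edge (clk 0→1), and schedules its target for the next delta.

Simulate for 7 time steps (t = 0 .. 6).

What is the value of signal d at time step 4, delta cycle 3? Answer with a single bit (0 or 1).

1

[bits: d,clk,c,a]
t=0: Δ0=0011 Δ1=0111 Δ2=1111 Δ3=1110 | 3Δ
t=1: Δ0=1110 Δ1=1010 | 1Δ
t=2: Δ0=1010 Δ1=1110 Δ2=0110 Δ3=0111 | 3Δ
t=3: Δ0=0111 Δ1=0011 | 1Δ
t=4: Δ0=0011 Δ1=0111 Δ2=1111 Δ3=1110 | 3Δ
t=5: Δ0=1110 Δ1=1010 | 1Δ
t=6: Δ0=1010 Δ1=1110 Δ2=0110 Δ3=0111 | 3Δ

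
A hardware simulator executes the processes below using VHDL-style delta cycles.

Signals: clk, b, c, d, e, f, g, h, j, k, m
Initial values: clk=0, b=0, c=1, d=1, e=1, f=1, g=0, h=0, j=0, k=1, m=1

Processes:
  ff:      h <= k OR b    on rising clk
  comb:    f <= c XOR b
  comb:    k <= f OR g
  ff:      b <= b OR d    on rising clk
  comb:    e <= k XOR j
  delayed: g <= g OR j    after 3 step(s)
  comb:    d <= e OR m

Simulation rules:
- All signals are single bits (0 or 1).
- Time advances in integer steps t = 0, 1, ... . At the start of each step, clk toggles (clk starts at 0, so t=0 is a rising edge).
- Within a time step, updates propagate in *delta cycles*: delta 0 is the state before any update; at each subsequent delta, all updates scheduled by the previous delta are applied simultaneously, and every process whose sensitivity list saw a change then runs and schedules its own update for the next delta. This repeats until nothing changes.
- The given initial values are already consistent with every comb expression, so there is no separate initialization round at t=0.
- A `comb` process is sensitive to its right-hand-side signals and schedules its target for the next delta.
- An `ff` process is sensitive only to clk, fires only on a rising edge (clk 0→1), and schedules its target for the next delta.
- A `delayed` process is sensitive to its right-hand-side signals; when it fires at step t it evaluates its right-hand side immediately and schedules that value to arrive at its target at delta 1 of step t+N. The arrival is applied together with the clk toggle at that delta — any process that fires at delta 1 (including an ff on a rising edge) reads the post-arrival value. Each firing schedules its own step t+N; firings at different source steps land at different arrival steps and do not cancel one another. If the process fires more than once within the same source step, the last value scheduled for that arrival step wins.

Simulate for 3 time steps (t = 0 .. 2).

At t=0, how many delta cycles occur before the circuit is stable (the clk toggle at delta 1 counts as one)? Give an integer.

t0.Δ0 k=1 clk=0 h=0 j=0 d=1 m=1 f=1 c=1 b=0 g=0 e=1
t0.Δ1 k=1 clk=1 h=0 j=0 d=1 m=1 f=1 c=1 b=0 g=0 e=1
t0.Δ2 k=1 clk=1 h=1 j=0 d=1 m=1 f=1 c=1 b=1 g=0 e=1
t0.Δ3 k=1 clk=1 h=1 j=0 d=1 m=1 f=0 c=1 b=1 g=0 e=1
t0.Δ4 k=0 clk=1 h=1 j=0 d=1 m=1 f=0 c=1 b=1 g=0 e=1
t0.Δ5 k=0 clk=1 h=1 j=0 d=1 m=1 f=0 c=1 b=1 g=0 e=0
t1.Δ0 k=0 clk=1 h=1 j=0 d=1 m=1 f=0 c=1 b=1 g=0 e=0
t1.Δ1 k=0 clk=0 h=1 j=0 d=1 m=1 f=0 c=1 b=1 g=0 e=0
t2.Δ0 k=0 clk=0 h=1 j=0 d=1 m=1 f=0 c=1 b=1 g=0 e=0
t2.Δ1 k=0 clk=1 h=1 j=0 d=1 m=1 f=0 c=1 b=1 g=0 e=0

5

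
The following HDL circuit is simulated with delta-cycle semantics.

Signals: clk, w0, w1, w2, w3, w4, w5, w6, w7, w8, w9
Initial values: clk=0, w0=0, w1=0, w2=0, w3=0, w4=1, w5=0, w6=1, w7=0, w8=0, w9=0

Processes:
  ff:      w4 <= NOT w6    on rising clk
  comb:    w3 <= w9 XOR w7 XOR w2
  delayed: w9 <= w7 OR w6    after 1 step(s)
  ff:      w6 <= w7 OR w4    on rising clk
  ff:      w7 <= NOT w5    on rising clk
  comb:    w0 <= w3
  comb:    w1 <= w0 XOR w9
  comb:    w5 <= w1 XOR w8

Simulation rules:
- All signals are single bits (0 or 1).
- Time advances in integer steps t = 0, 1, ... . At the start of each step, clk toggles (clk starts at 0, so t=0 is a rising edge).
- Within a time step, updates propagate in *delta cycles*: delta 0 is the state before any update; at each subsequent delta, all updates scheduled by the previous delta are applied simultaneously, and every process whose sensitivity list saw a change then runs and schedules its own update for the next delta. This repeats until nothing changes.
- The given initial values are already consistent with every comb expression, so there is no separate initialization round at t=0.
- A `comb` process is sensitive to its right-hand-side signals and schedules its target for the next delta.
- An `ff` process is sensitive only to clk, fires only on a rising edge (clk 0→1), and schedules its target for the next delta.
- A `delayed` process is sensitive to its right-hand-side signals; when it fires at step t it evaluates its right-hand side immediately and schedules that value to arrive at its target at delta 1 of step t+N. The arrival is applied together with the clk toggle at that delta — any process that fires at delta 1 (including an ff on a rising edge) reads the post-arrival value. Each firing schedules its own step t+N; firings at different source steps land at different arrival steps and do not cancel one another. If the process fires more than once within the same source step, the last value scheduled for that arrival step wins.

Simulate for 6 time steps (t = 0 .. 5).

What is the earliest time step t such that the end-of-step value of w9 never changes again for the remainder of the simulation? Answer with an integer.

1

[bits: w1,w6,w5,w8,w9,w4,w2,w3,w0,clk,w7]
t=0: Δ0=01000100000 Δ1=01000100010 Δ2=01000000011 Δ3=01000001011 Δ4=01000001111 Δ5=11000001111 Δ6=11100001111 | 6Δ
t=1: Δ0=11100001111 Δ1=11101001101 Δ2=01101000101 Δ3=01001000001 Δ4=11001000001 Δ5=11101000001 | 5Δ
t=2: Δ0=11101000001 Δ1=11101000011 Δ2=11101000010 Δ3=11101001010 Δ4=11101001110 Δ5=01101001110 Δ6=01001001110 | 6Δ
t=3: Δ0=01001001110 Δ1=01001001100 | 1Δ
t=4: Δ0=01001001100 Δ1=01001001110 Δ2=00001001111 Δ3=00001000111 Δ4=00001000011 Δ5=10001000011 Δ6=10101000011 | 6Δ
t=5: Δ0=10101000011 Δ1=10101000001 | 1Δ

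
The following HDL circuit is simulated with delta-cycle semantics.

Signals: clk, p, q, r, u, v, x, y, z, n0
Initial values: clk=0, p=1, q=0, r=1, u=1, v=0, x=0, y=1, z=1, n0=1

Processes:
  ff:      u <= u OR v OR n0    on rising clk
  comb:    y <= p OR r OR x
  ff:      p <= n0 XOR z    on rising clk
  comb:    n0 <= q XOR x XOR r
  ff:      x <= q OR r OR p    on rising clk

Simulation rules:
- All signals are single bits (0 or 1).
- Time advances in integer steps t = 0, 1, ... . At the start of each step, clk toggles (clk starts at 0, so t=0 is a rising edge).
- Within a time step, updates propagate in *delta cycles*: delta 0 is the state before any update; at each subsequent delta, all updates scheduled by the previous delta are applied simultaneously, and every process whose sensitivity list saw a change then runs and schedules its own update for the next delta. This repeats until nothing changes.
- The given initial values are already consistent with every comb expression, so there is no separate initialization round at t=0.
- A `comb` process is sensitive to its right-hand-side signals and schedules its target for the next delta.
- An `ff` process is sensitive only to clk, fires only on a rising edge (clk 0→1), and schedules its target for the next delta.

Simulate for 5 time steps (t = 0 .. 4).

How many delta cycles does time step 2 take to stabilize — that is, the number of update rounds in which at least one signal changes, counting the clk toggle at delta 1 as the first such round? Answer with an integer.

t=0 Δ0: v=0 r=1 p=1 u=1 clk=0 q=0 z=1 x=0 y=1 n0=1
  Δ1: clk:0→1
  Δ2: p:1→0, x:0→1
  Δ3: n0:1→0
  (3Δ to stable)
t=1 Δ0: v=0 r=1 p=0 u=1 clk=1 q=0 z=1 x=1 y=1 n0=0
  Δ1: clk:1→0
  (1Δ to stable)
t=2 Δ0: v=0 r=1 p=0 u=1 clk=0 q=0 z=1 x=1 y=1 n0=0
  Δ1: clk:0→1
  Δ2: p:0→1
  (2Δ to stable)
t=3 Δ0: v=0 r=1 p=1 u=1 clk=1 q=0 z=1 x=1 y=1 n0=0
  Δ1: clk:1→0
  (1Δ to stable)
t=4 Δ0: v=0 r=1 p=1 u=1 clk=0 q=0 z=1 x=1 y=1 n0=0
  Δ1: clk:0→1
  (1Δ to stable)

2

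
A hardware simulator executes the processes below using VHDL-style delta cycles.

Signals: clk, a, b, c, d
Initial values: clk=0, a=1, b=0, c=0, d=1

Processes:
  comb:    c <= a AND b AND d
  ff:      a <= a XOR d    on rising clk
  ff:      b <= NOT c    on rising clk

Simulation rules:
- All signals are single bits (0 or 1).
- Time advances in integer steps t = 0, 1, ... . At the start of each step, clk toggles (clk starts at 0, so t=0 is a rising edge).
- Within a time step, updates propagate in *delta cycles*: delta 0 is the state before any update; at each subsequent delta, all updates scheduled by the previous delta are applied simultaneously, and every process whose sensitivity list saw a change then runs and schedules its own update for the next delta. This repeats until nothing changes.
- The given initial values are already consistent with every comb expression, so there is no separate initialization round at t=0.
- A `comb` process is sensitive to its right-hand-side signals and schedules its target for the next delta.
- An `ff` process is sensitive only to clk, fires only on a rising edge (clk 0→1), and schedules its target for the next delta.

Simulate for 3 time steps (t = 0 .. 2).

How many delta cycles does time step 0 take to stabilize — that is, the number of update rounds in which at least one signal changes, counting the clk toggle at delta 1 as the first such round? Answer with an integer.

2

t0.Δ0 c=0 a=1 d=1 clk=0 b=0
t0.Δ1 c=0 a=1 d=1 clk=1 b=0
t0.Δ2 c=0 a=0 d=1 clk=1 b=1
t1.Δ0 c=0 a=0 d=1 clk=1 b=1
t1.Δ1 c=0 a=0 d=1 clk=0 b=1
t2.Δ0 c=0 a=0 d=1 clk=0 b=1
t2.Δ1 c=0 a=0 d=1 clk=1 b=1
t2.Δ2 c=0 a=1 d=1 clk=1 b=1
t2.Δ3 c=1 a=1 d=1 clk=1 b=1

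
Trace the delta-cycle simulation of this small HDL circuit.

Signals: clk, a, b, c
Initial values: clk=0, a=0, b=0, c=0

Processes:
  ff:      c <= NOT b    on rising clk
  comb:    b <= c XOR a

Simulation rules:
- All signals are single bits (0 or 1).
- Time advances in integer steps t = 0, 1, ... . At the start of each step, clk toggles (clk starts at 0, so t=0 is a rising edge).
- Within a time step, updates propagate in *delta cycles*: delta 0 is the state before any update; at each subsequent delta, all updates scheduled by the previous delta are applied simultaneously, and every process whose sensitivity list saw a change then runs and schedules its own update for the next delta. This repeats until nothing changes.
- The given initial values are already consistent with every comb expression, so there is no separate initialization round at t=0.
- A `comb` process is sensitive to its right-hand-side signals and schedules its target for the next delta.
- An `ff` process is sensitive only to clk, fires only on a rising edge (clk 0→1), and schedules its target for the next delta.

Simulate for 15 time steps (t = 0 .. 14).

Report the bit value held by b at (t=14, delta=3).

0

[bits: c,b,clk,a]
t=0: Δ0=0000 Δ1=0010 Δ2=1010 Δ3=1110 | 3Δ
t=1: Δ0=1110 Δ1=1100 | 1Δ
t=2: Δ0=1100 Δ1=1110 Δ2=0110 Δ3=0010 | 3Δ
t=3: Δ0=0010 Δ1=0000 | 1Δ
t=4: Δ0=0000 Δ1=0010 Δ2=1010 Δ3=1110 | 3Δ
t=5: Δ0=1110 Δ1=1100 | 1Δ
t=6: Δ0=1100 Δ1=1110 Δ2=0110 Δ3=0010 | 3Δ
t=7: Δ0=0010 Δ1=0000 | 1Δ
t=8: Δ0=0000 Δ1=0010 Δ2=1010 Δ3=1110 | 3Δ
t=9: Δ0=1110 Δ1=1100 | 1Δ
t=10: Δ0=1100 Δ1=1110 Δ2=0110 Δ3=0010 | 3Δ
t=11: Δ0=0010 Δ1=0000 | 1Δ
t=12: Δ0=0000 Δ1=0010 Δ2=1010 Δ3=1110 | 3Δ
t=13: Δ0=1110 Δ1=1100 | 1Δ
t=14: Δ0=1100 Δ1=1110 Δ2=0110 Δ3=0010 | 3Δ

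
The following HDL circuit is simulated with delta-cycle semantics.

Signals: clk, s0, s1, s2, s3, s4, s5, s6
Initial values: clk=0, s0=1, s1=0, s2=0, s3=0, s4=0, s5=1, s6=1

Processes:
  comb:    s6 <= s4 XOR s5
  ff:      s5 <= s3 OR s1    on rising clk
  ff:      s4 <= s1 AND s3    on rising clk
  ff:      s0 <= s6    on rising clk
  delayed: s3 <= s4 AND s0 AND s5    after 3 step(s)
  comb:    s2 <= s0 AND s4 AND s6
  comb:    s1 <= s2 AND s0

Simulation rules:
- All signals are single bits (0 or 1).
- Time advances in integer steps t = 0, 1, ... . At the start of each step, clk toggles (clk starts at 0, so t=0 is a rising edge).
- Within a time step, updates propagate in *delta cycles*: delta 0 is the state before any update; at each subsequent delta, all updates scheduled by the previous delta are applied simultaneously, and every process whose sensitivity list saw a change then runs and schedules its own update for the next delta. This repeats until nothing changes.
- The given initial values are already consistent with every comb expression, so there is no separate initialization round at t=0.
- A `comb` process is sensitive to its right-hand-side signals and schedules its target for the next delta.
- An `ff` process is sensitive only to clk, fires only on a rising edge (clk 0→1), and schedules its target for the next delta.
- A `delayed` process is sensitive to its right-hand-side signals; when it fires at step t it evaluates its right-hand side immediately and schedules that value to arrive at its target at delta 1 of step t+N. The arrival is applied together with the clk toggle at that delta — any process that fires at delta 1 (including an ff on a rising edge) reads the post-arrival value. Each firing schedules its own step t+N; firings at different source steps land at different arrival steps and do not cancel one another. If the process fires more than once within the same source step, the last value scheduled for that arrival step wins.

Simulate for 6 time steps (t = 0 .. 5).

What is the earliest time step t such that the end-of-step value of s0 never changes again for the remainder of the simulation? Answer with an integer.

t=0 Δ0: s6=1 clk=0 s2=0 s0=1 s1=0 s5=1 s4=0 s3=0
  Δ1: clk:0→1
  Δ2: s5:1→0
  Δ3: s6:1→0
  (3Δ to stable)
t=1 Δ0: s6=0 clk=1 s2=0 s0=1 s1=0 s5=0 s4=0 s3=0
  Δ1: clk:1→0
  (1Δ to stable)
t=2 Δ0: s6=0 clk=0 s2=0 s0=1 s1=0 s5=0 s4=0 s3=0
  Δ1: clk:0→1
  Δ2: s0:1→0
  (2Δ to stable)
t=3 Δ0: s6=0 clk=1 s2=0 s0=0 s1=0 s5=0 s4=0 s3=0
  Δ1: clk:1→0
  (1Δ to stable)
t=4 Δ0: s6=0 clk=0 s2=0 s0=0 s1=0 s5=0 s4=0 s3=0
  Δ1: clk:0→1
  (1Δ to stable)
t=5 Δ0: s6=0 clk=1 s2=0 s0=0 s1=0 s5=0 s4=0 s3=0
  Δ1: clk:1→0
  (1Δ to stable)

2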